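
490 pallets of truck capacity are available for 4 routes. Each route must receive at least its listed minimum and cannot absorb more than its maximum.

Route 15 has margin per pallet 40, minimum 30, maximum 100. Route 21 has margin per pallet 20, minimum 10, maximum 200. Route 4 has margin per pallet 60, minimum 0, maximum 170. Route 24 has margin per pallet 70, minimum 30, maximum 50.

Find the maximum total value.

Meeting every minimum uses 30+10+0+30 = 70 pallets, leaving 420.
Order the routes by margin per pallet: Route 24 70 > Route 4 60 > Route 15 40 > Route 21 20.
Route 24 takes 20 more to reach its cap of 50 — 400 left.
Route 4: +170 to 170 (cap) — 230 left.
Give Route 15 70 more to hit its cap of 100 — 160 left.
Only 160 left; Route 21 takes them to reach 170.
Total = 40×100 + 20×170 + 60×170 + 70×50 = 21100.

21100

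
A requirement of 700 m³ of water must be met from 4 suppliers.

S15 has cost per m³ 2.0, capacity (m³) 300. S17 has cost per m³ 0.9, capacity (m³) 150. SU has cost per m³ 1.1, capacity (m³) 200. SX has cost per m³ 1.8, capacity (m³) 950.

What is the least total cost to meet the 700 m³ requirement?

Use suppliers in increasing cost order.
S17 at 0.9: take all 150 m³ → 550 still needed.
Take 200 from SU at 1.1 → need 350 more.
SX at 1.8: take 350 of its 950 → requirement met.
S15: unused.
Cost = 150×0.9 + 200×1.1 + 350×1.8 = 985.

985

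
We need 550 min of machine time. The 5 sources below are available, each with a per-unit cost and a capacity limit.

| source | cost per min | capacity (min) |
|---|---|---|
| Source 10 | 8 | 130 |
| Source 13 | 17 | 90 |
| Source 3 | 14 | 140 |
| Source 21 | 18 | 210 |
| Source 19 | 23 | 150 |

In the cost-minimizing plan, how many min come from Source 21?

Cheapest first:
Source 10 (8): use full 130 ; 420 min to go.
Source 3 at 14: take all 140 min ; 280 still needed.
Take 90 from Source 13 at 17 ; need 190 more.
Source 21 at 18: take 190 of its 210 ; requirement met.
Source 19: unused.

190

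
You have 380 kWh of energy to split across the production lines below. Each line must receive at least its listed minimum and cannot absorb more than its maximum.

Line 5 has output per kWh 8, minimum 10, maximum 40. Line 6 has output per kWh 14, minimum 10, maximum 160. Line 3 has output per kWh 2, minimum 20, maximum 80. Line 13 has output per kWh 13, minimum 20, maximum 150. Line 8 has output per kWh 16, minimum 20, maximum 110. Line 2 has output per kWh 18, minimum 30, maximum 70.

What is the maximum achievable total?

Meeting every minimum uses 10+10+20+20+20+30 = 110 kWh, leaving 270.
Highest output per kWh first: Line 2 18 > Line 8 16 > Line 6 14 > Line 13 13 > Line 5 8 > Line 3 2.
Line 2 takes 40 more to reach its cap of 70 → 230 left.
Give Line 8 90 more to hit its cap of 110 → 140 left.
Only 140 left; Line 6 takes them to reach 150.
Total = 8×10 + 14×150 + 2×20 + 13×20 + 16×110 + 18×70 = 5500.

5500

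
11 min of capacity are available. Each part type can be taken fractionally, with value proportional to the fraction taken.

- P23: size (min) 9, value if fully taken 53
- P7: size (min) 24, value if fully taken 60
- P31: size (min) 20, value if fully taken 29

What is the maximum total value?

Sort by value density: P23 53/9≈5.89, P7 60/24≈2.5, P31 29/20≈1.45.
Take all of P23 (9 min, value 53) → 2 min left.
Only 2 min remain; take 2/24 of P7 for value 60×2/24 = 5.
Total value = 58.

58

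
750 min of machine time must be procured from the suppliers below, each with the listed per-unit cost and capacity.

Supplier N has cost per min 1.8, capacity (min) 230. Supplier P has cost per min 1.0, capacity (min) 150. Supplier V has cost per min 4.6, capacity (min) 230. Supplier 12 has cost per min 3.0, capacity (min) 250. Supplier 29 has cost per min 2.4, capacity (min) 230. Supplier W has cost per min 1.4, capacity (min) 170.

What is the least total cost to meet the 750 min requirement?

Cheapest first:
Supplier P at 1.0: take all 150 min — 600 still needed.
Take 170 from Supplier W at 1.4 — need 430 more.
Take 230 from Supplier N at 1.8 — need 200 more.
Take 200 from Supplier 29 at 2.4 to finish.
Supplier 12, Supplier V: unused.
Cost = 150×1.0 + 170×1.4 + 230×1.8 + 200×2.4 = 1282.

1282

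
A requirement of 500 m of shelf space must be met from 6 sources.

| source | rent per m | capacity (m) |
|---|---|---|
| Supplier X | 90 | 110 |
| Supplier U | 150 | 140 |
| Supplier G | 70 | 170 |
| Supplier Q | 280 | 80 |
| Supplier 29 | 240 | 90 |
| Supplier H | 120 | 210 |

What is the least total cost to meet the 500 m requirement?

Fill from the cheapest source first.
Supplier G (70): use full 170 → 330 m to go.
Take 110 from Supplier X at 90 → need 220 more.
Supplier H (120): use full 210 → 10 m to go.
Supplier U (150): take the remaining 10 → done.
Supplier 29, Supplier Q: unused.
Cost = 170×70 + 110×90 + 210×120 + 10×150 = 48500.

48500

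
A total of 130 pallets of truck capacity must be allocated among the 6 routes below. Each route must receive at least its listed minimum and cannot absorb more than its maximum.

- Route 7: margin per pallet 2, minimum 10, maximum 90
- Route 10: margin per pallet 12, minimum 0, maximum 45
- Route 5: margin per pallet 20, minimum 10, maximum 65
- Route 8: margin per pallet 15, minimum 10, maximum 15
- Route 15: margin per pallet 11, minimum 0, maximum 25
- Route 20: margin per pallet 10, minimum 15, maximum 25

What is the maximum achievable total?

1995

Meeting every minimum uses 10+0+10+10+0+15 = 45 pallets, leaving 85.
Rank by margin per pallet: Route 5 20 > Route 8 15 > Route 10 12 > Route 15 11 > Route 20 10 > Route 7 2.
Route 5 takes 55 more to reach its cap of 65 → 30 left.
Route 8: +5 to 15 (cap) → 25 left.
Route 10: +25 (room for 45) → 25. Pool exhausted.
Total = 2×10 + 12×25 + 20×65 + 15×15 + 10×15 = 1995.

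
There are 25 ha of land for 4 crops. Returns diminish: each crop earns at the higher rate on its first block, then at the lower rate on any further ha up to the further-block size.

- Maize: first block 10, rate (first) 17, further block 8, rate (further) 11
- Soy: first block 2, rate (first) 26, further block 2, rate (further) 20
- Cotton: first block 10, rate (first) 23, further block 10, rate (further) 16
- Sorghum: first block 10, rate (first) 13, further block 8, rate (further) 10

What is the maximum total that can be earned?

Rank every tier by rate: Soy/tier1 26 > Cotton/tier1 23 > Soy/tier2 20 > Maize/tier1 17 > Cotton/tier2 16 > Sorghum/tier1 13 > Maize/tier2 11 > Sorghum/tier2 10.
Soy/tier1 (26): +2 → 23 left.
Fill Cotton tier1 block (10 at 23) → 13 left.
Soy tier2 at 20: fill all 2 → 11 left.
Fill Maize tier1 block (10 at 17) → 1 left.
1 remain; put them into Cotton tier2 at 16.
Total = 26×2 + 23×10 + 20×2 + 17×10 + 16×1 = 508.

508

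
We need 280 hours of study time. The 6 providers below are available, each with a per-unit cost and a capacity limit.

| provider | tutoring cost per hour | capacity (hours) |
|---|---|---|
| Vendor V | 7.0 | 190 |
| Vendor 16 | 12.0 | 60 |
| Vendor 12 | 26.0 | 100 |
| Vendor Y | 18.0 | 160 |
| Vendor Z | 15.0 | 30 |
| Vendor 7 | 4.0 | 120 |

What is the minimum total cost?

1600

Cheapest first:
Take 120 from Vendor 7 at 4.0 → need 160 more.
Vendor V (7.0): take the remaining 160 → done.
Vendor 16, Vendor Z, Vendor Y, Vendor 12: unused.
Cost = 120×4.0 + 160×7.0 = 1600.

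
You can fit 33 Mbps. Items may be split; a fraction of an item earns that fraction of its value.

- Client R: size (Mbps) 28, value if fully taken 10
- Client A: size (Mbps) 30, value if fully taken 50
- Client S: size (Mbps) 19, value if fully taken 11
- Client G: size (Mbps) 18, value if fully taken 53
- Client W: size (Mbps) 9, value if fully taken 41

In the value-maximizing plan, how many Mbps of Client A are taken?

Rank by value-to-size ratio: Client W 41/9≈4.56, Client G 53/18≈2.94, Client A 50/30≈1.67, Client S 11/19≈0.579, Client R 10/28≈0.357.
All 9 Mbps of Client W fit (value 41) ; 24 remain.
All 18 Mbps of Client G fit (value 53) ; 6 remain.
Fill the last 6 Mbps with part of Client A: 6/30 of it earns 10.

6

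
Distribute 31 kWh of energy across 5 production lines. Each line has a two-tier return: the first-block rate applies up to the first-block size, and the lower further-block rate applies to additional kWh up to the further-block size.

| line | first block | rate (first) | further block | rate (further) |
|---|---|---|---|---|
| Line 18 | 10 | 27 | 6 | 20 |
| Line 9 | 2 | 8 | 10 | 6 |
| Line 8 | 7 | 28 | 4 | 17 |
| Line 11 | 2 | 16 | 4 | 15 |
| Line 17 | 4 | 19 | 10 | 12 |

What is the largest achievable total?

730

Rank every tier by rate: Line 8/tier1 28 > Line 18/tier1 27 > Line 18/tier2 20 > Line 17/tier1 19 > Line 8/tier2 17 > Line 11/tier1 16 > Line 11/tier2 15 > Line 17/tier2 12 > Line 9/tier1 8 > Line 9/tier2 6.
Line 8 tier1 at 28: fill all 7 — 24 left.
Line 18/tier1 (27): +10 — 14 left.
Fill Line 18 tier2 block (6 at 20) — 8 left.
Fill Line 17 tier1 block (4 at 19) — 4 left.
Line 8/tier2 (17): +4 — 0 left.
Total = 28×7 + 27×10 + 20×6 + 19×4 + 17×4 = 730.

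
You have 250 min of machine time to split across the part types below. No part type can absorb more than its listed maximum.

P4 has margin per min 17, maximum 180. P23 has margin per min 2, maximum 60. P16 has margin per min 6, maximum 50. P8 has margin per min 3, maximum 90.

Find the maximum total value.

Highest margin per min first: P4 17 > P16 6 > P8 3 > P23 2.
P4 takes 180 to reach its cap of 180 — 70 left.
P16 takes 50 to reach its cap of 50 — 20 left.
P8 has room for 90 but only 20 remain, so it gets 20.
Total = 17×180 + 6×50 + 3×20 = 3420.

3420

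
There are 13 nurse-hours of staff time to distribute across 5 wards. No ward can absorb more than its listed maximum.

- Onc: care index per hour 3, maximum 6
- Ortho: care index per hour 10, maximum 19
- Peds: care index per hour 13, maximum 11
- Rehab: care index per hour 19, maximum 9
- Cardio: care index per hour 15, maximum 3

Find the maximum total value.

Order the wards by care index per hour: Rehab 19 > Cardio 15 > Peds 13 > Ortho 10 > Onc 3.
Rehab: +9 to 9 (cap) ; 4 left.
Give Cardio 3 to hit its cap of 3 ; 1 left.
Only 1 left; Peds takes them to reach 1.
Total = 13×1 + 19×9 + 15×3 = 229.

229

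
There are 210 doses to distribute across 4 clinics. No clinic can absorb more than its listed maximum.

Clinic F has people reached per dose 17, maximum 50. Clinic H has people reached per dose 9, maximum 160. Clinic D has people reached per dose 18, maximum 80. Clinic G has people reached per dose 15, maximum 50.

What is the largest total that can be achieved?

Highest people reached per dose first: Clinic D 18 > Clinic F 17 > Clinic G 15 > Clinic H 9.
Clinic D: +80 to 80 (cap) — 130 left.
Give Clinic F 50 to hit its cap of 50 — 80 left.
Clinic G: +50 to 50 (cap) — 30 left.
Clinic H has room for 160 but only 30 remain, so it gets 30.
Total = 17×50 + 9×30 + 18×80 + 15×50 = 3310.

3310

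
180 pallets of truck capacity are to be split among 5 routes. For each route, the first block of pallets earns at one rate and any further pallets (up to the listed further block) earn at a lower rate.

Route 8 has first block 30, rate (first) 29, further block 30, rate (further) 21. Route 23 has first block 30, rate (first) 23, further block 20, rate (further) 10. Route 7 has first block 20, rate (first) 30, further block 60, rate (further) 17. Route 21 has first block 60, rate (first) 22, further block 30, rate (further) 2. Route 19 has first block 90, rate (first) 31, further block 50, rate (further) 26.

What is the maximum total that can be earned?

Treat each block as its own option and order by rate: Route 19/first 31 > Route 7/first 30 > Route 8/first 29 > Route 19/second 26 > Route 23/first 23 > Route 21/first 22 > Route 8/second 21 > Route 7/second 17 > Route 23/second 10 > Route 21/second 2.
Route 19 first at 31: fill all 90 ; 90 left.
Route 7/first (30): +20 ; 70 left.
Route 8/first (29): +30 ; 40 left.
40 remain; put them into Route 19 second at 26.
Total = 31×90 + 30×20 + 29×30 + 26×40 = 5300.

5300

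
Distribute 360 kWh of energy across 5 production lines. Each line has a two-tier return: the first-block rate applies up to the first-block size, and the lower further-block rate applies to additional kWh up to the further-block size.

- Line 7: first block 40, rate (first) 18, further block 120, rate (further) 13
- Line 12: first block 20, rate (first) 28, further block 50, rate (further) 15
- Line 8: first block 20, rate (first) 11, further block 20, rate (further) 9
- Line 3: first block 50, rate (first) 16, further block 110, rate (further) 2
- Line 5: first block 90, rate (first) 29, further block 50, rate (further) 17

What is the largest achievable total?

Rank every tier by rate: Line 5/T1 29 > Line 12/T1 28 > Line 7/T1 18 > Line 5/T2 17 > Line 3/T1 16 > Line 12/T2 15 > Line 7/T2 13 > Line 8/T1 11 > Line 8/T2 9 > Line 3/T2 2.
Fill Line 5 T1 block (90 at 29) ; 270 left.
Line 12 T1 at 28: fill all 20 ; 250 left.
Fill Line 7 T1 block (40 at 18) ; 210 left.
Fill Line 5 T2 block (50 at 17) ; 160 left.
Fill Line 3 T1 block (50 at 16) ; 110 left.
Line 12 T2 at 15: fill all 50 ; 60 left.
60 remain; put them into Line 7 T2 at 13.
Total = 29×90 + 28×20 + 18×40 + 17×50 + 16×50 + 15×50 + 13×60 = 7070.

7070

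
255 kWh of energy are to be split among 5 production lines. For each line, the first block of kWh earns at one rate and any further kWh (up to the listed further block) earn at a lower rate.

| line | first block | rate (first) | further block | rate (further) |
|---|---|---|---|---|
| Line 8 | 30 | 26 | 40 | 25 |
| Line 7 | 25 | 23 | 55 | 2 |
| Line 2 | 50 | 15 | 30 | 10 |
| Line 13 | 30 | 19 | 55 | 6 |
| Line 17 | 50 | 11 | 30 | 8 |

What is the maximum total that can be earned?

4525

Order all 10 blocks by rate: Line 8/tier1 26 > Line 8/tier2 25 > Line 7/tier1 23 > Line 13/tier1 19 > Line 2/tier1 15 > Line 17/tier1 11 > Line 2/tier2 10 > Line 17/tier2 8 > Line 13/tier2 6 > Line 7/tier2 2.
Line 8/tier1 (26): +30 ; 225 left.
Line 8/tier2 (25): +40 ; 185 left.
Fill Line 7 tier1 block (25 at 23) ; 160 left.
Fill Line 13 tier1 block (30 at 19) ; 130 left.
Line 2/tier1 (15): +50 ; 80 left.
Fill Line 17 tier1 block (50 at 11) ; 30 left.
Line 2/tier2 (10): +30 ; 0 left.
Total = 26×30 + 25×40 + 23×25 + 19×30 + 15×50 + 11×50 + 10×30 = 4525.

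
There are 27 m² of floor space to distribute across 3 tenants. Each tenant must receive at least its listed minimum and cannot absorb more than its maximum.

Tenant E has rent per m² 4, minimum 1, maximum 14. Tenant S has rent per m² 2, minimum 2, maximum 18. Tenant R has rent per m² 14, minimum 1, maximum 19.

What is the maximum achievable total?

Meeting every minimum uses 1+2+1 = 4 m², leaving 23.
Order the tenants by rent per m²: Tenant R 14 > Tenant E 4 > Tenant S 2.
Tenant R: +18 to 19 (cap) — 5 left.
Only 5 left; Tenant E takes them to reach 6.
Total = 4×6 + 2×2 + 14×19 = 294.

294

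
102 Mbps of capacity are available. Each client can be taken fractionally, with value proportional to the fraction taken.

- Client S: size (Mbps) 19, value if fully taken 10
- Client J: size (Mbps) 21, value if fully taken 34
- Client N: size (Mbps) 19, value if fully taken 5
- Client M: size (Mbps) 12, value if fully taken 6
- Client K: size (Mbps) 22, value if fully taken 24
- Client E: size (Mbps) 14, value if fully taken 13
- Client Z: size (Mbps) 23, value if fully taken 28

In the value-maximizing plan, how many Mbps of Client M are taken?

3

Rank by value-to-size ratio: Client J 34/21≈1.62, Client Z 28/23≈1.22, Client K 24/22≈1.09, Client E 13/14≈0.929, Client S 10/19≈0.526, Client M 6/12≈0.5, Client N 5/19≈0.263.
All 21 Mbps of Client J fit (value 34) — 81 remain.
All 23 Mbps of Client Z fit (value 28) — 58 remain.
All 22 Mbps of Client K fit (value 24) — 36 remain.
All 14 Mbps of Client E fit (value 13) — 22 remain.
All 19 Mbps of Client S fit (value 10) — 3 remain.
3 Mbps left: a 3/12 share of Client M gives 6×3/12 = 1.5.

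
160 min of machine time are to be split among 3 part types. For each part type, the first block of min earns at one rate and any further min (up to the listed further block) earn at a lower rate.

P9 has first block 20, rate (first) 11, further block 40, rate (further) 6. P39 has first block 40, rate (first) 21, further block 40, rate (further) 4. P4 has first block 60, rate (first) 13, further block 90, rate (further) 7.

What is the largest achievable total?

2120

Treat each block as its own option and order by rate: P39/tier1 21 > P4/tier1 13 > P9/tier1 11 > P4/tier2 7 > P9/tier2 6 > P39/tier2 4.
P39/tier1 (21): +40 — 120 left.
Fill P4 tier1 block (60 at 13) — 60 left.
Fill P9 tier1 block (20 at 11) — 40 left.
P4/tier2: +40 of 90 at 7; pool empty.
Total = 21×40 + 13×60 + 11×20 + 7×40 = 2120.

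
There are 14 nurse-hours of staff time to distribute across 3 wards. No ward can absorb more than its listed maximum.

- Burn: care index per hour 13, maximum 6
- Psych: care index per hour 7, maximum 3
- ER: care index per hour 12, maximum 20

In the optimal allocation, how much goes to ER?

8

Highest care index per hour first: Burn 13 > ER 12 > Psych 7.
Give Burn 6 to hit its cap of 6 ; 8 left.
ER: +8 (room for 20) → 8. Pool exhausted.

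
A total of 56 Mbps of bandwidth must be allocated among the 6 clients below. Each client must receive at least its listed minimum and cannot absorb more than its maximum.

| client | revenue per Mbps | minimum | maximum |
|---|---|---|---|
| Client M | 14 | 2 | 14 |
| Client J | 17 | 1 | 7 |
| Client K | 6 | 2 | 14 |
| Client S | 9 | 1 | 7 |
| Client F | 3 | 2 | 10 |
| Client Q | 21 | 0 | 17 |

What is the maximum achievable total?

795

Meeting every minimum uses 2+1+2+1+2+0 = 8 Mbps, leaving 48.
Order the clients by revenue per Mbps: Client Q 21 > Client J 17 > Client M 14 > Client S 9 > Client K 6 > Client F 3.
Client Q: +17 to 17 (cap) — 31 left.
Client J takes 6 more to reach its cap of 7 — 25 left.
Give Client M 12 more to hit its cap of 14 — 13 left.
Client S: +6 to 7 (cap) — 7 left.
Only 7 left; Client K takes them to reach 9.
Total = 14×14 + 17×7 + 6×9 + 9×7 + 3×2 + 21×17 = 795.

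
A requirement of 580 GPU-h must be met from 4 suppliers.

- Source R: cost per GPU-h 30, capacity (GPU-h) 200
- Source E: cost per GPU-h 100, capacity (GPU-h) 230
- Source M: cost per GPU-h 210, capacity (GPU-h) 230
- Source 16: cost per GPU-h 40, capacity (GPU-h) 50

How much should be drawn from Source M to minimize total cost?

100

Cheapest first:
Source R at 30: take all 200 GPU-h — 380 still needed.
Source 16 at 40: take all 50 GPU-h — 330 still needed.
Source E (100): use full 230 — 100 GPU-h to go.
Take 100 from Source M at 210 to finish.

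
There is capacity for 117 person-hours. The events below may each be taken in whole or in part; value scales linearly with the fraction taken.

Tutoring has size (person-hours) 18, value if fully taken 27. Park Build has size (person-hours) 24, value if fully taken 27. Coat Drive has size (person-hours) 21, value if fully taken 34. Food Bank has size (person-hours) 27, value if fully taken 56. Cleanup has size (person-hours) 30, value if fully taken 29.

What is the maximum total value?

170.1

Sort by value density: Food Bank 56/27≈2.07, Coat Drive 34/21≈1.62, Tutoring 27/18≈1.5, Park Build 27/24≈1.12, Cleanup 29/30≈0.967.
All 27 person-hours of Food Bank fit (value 56) → 90 remain.
Take all of Coat Drive (21 person-hours, value 34) → 69 person-hours left.
All 18 person-hours of Tutoring fit (value 27) → 51 remain.
Park Build: take in full, 24 person-hours for value 27 → 27 left.
Only 27 person-hours remain; take 27/30 of Cleanup for value 29×27/30 = 26.1.
Total value = 170.1.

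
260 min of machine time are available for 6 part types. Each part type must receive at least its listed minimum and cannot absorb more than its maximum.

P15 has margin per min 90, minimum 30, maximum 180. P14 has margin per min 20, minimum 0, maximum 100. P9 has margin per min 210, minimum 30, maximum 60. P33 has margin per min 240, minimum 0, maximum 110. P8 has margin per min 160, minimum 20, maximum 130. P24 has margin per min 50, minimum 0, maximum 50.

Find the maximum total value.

Meeting every minimum uses 30+0+30+0+20+0 = 80 min, leaving 180.
Highest margin per min first: P33 240 > P9 210 > P8 160 > P15 90 > P24 50 > P14 20.
Give P33 110 more to hit its cap of 110 → 70 left.
P9: +30 to 60 (cap) → 40 left.
P8 has room for 110 more but only 40 remain, so it gets 60.
Total = 90×30 + 210×60 + 240×110 + 160×60 = 51300.

51300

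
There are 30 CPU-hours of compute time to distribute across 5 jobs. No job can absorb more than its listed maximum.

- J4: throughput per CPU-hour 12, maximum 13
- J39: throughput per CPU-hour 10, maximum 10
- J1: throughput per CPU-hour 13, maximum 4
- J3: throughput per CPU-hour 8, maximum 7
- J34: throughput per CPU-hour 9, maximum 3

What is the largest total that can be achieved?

Rank by throughput per CPU-hour: J1 13 > J4 12 > J39 10 > J34 9 > J3 8.
Give J1 4 to hit its cap of 4 ; 26 left.
J4: +13 to 13 (cap) ; 13 left.
Give J39 10 to hit its cap of 10 ; 3 left.
Give J34 3 to hit its cap of 3 ; 0 left.
Total = 12×13 + 10×10 + 13×4 + 9×3 = 335.

335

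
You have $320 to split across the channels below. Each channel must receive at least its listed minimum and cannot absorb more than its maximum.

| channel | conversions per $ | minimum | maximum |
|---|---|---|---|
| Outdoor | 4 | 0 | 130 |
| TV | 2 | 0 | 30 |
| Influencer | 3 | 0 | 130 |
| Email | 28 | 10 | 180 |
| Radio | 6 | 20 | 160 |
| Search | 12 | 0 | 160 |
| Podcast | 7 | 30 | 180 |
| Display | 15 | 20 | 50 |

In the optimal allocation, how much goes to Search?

Meeting every minimum uses 0+0+0+10+20+0+30+20 = 80 $, leaving 240.
Order the channels by conversions per $: Email 28 > Display 15 > Search 12 > Podcast 7 > Radio 6 > Outdoor 4 > Influencer 3 > TV 2.
Email takes 170 more to reach its cap of 180 ; 70 left.
Give Display 30 more to hit its cap of 50 ; 40 left.
Search: +40 (room for 160) → 40. Pool exhausted.

40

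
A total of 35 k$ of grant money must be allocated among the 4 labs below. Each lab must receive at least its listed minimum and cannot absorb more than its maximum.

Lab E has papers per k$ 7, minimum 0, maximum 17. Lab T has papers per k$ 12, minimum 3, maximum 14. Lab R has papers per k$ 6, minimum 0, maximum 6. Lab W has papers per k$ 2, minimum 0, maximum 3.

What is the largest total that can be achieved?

Meeting every minimum uses 0+3+0+0 = 3 k$, leaving 32.
Order the labs by papers per k$: Lab T 12 > Lab E 7 > Lab R 6 > Lab W 2.
Give Lab T 11 more to hit its cap of 14 ; 21 left.
Give Lab E 17 more to hit its cap of 17 ; 4 left.
Lab R has room for 6 more but only 4 remain, so it gets 4.
Total = 7×17 + 12×14 + 6×4 = 311.

311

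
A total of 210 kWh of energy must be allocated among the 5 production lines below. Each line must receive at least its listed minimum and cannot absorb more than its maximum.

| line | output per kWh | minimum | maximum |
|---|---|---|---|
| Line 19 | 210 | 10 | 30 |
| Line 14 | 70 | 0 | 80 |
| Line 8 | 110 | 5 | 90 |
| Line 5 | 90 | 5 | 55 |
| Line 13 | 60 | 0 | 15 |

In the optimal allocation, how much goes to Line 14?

Meeting every minimum uses 10+0+5+5+0 = 20 kWh, leaving 190.
Rank by output per kWh: Line 19 210 > Line 8 110 > Line 5 90 > Line 14 70 > Line 13 60.
Line 19: +20 to 30 (cap) ; 170 left.
Line 8 takes 85 more to reach its cap of 90 ; 85 left.
Give Line 5 50 more to hit its cap of 55 ; 35 left.
Line 14 has room for 80 more but only 35 remain, so it gets 35.

35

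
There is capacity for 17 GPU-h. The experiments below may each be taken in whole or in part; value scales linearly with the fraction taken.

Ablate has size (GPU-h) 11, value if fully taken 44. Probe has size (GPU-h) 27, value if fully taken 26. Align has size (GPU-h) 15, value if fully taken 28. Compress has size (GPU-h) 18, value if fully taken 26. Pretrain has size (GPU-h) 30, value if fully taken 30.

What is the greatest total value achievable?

Rank by value-to-size ratio: Ablate 44/11≈4, Align 28/15≈1.87, Compress 26/18≈1.44, Pretrain 30/30≈1, Probe 26/27≈0.963.
Take all of Ablate (11 GPU-h, value 44) — 6 GPU-h left.
6 GPU-h left: a 6/15 share of Align gives 28×6/15 = 11.2.
Total value = 55.2.

55.2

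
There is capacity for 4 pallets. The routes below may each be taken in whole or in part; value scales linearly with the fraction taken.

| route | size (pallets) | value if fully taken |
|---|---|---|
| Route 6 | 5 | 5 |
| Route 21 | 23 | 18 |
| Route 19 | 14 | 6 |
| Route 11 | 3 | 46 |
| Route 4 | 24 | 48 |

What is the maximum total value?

Best value per unit of size first: Route 11 46/3≈15.3, Route 4 48/24≈2, Route 6 5/5≈1, Route 21 18/23≈0.783, Route 19 6/14≈0.429.
Route 11: take in full, 3 pallets for value 46 — 1 left.
Only 1 pallets remain; take 1/24 of Route 4 for value 48×1/24 = 2.
Total value = 48.

48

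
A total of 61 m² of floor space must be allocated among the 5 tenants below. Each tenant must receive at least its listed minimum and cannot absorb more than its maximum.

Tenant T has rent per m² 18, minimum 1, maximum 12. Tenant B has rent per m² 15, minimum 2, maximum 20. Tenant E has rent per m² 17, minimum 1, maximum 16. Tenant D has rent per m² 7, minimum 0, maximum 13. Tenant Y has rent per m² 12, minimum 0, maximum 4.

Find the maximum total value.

Meeting every minimum uses 1+2+1+0+0 = 4 m², leaving 57.
Rank by rent per m²: Tenant T 18 > Tenant E 17 > Tenant B 15 > Tenant Y 12 > Tenant D 7.
Tenant T takes 11 more to reach its cap of 12 — 46 left.
Give Tenant E 15 more to hit its cap of 16 — 31 left.
Give Tenant B 18 more to hit its cap of 20 — 13 left.
Tenant Y takes 4 more to reach its cap of 4 — 9 left.
Tenant D has room for 13 more but only 9 remain, so it gets 9.
Total = 18×12 + 15×20 + 17×16 + 7×9 + 12×4 = 899.

899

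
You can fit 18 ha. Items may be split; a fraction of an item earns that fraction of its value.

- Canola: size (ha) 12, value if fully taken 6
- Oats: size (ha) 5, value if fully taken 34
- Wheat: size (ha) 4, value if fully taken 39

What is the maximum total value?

77.5

Best value per unit of size first: Wheat 39/4≈9.75, Oats 34/5≈6.8, Canola 6/12≈0.5.
Take all of Wheat (4 ha, value 39) → 14 ha left.
Take all of Oats (5 ha, value 34) → 9 ha left.
Only 9 ha remain; take 9/12 of Canola for value 6×9/12 = 4.5.
Total value = 77.5.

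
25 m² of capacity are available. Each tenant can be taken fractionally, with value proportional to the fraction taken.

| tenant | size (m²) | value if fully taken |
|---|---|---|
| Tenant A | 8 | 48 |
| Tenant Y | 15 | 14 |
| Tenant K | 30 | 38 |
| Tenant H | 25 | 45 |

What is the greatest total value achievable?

Rank by value-to-size ratio: Tenant A 48/8≈6, Tenant H 45/25≈1.8, Tenant K 38/30≈1.27, Tenant Y 14/15≈0.933.
All 8 m² of Tenant A fit (value 48) → 17 remain.
17 m² left: a 17/25 share of Tenant H gives 45×17/25 = 30.6.
Total value = 78.6.

78.6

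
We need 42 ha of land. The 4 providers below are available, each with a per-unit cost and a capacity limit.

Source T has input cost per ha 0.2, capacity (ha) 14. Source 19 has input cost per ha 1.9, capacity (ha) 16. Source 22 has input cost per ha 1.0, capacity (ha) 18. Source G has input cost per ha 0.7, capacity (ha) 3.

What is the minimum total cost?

36.2

Use providers in increasing cost order.
Source T at 0.2: take all 14 ha → 28 still needed.
Source G at 0.7: take all 3 ha → 25 still needed.
Take 18 from Source 22 at 1.0 → need 7 more.
Source 19 (1.9): take the remaining 7 → done.
Cost = 14×0.2 + 3×0.7 + 18×1.0 + 7×1.9 = 36.2.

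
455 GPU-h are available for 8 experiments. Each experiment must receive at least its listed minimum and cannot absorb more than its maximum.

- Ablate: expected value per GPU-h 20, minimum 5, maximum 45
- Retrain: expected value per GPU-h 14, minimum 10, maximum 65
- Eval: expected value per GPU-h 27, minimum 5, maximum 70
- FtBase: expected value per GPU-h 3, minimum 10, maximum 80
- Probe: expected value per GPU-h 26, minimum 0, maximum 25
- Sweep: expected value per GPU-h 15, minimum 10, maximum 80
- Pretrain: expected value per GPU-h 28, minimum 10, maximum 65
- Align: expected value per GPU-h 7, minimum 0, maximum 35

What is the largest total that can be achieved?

Meeting every minimum uses 5+10+5+10+0+10+10+0 = 50 GPU-h, leaving 405.
Rank by expected value per GPU-h: Pretrain 28 > Eval 27 > Probe 26 > Ablate 20 > Sweep 15 > Retrain 14 > Align 7 > FtBase 3.
Pretrain: +55 to 65 (cap) → 350 left.
Give Eval 65 more to hit its cap of 70 → 285 left.
Probe takes 25 more to reach its cap of 25 → 260 left.
Ablate: +40 to 45 (cap) → 220 left.
Sweep: +70 to 80 (cap) → 150 left.
Retrain takes 55 more to reach its cap of 65 → 95 left.
Align: +35 to 35 (cap) → 60 left.
FtBase has room for 70 more but only 60 remain, so it gets 70.
Total = 20×45 + 14×65 + 27×70 + 3×70 + 26×25 + 15×80 + 28×65 + 7×35 = 7825.

7825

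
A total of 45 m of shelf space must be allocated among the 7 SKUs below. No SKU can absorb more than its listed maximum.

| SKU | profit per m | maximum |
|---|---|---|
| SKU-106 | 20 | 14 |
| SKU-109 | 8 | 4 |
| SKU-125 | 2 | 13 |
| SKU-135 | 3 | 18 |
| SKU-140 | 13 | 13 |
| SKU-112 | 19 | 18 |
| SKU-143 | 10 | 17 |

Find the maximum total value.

791

Rank by profit per m: SKU-106 20 > SKU-112 19 > SKU-140 13 > SKU-143 10 > SKU-109 8 > SKU-135 3 > SKU-125 2.
SKU-106 takes 14 to reach its cap of 14 → 31 left.
Give SKU-112 18 to hit its cap of 18 → 13 left.
SKU-140: +13 to 13 (cap) → 0 left.
Total = 20×14 + 13×13 + 19×18 = 791.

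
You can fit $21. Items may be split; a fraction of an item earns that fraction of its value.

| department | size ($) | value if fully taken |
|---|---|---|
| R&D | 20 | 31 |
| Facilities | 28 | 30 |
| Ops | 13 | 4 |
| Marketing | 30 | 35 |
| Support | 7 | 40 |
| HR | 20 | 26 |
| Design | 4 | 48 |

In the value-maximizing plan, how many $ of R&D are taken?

10

Best value per unit of size first: Design 48/4≈12, Support 40/7≈5.71, R&D 31/20≈1.55, HR 26/20≈1.3, Marketing 35/30≈1.17, Facilities 30/28≈1.07, Ops 4/13≈0.308.
Take all of Design (4 $, value 48) → 17 $ left.
Take all of Support (7 $, value 40) → 10 $ left.
10 $ left: a 10/20 share of R&D gives 31×10/20 = 15.5.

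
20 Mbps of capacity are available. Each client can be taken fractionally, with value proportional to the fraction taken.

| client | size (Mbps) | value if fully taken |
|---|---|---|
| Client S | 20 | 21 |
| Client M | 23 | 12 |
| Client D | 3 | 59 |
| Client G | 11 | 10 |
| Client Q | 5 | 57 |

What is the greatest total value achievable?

128.6

Best value per unit of size first: Client D 59/3≈19.7, Client Q 57/5≈11.4, Client S 21/20≈1.05, Client G 10/11≈0.909, Client M 12/23≈0.522.
All 3 Mbps of Client D fit (value 59) — 17 remain.
Client Q: take in full, 5 Mbps for value 57 — 12 left.
12 Mbps left: a 12/20 share of Client S gives 21×12/20 = 12.6.
Total value = 128.6.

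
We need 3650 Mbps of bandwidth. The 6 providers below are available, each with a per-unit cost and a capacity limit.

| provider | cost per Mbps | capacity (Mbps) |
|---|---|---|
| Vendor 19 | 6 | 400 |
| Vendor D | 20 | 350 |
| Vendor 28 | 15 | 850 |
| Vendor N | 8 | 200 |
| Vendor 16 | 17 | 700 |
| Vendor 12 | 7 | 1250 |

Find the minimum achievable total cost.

42400

Fill from the cheapest provider first.
Vendor 19 (6): use full 400 — 3250 Mbps to go.
Take 1250 from Vendor 12 at 7 — need 2000 more.
Vendor N at 8: take all 200 Mbps — 1800 still needed.
Vendor 28 at 15: take all 850 Mbps — 950 still needed.
Vendor 16 at 17: take all 700 Mbps — 250 still needed.
Take 250 from Vendor D at 20 to finish.
Cost = 400×6 + 1250×7 + 200×8 + 850×15 + 700×17 + 250×20 = 42400.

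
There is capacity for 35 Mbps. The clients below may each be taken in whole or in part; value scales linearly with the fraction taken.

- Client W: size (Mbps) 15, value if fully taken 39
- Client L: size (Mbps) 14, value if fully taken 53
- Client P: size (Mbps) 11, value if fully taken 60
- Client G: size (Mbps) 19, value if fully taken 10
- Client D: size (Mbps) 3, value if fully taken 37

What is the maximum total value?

Best value per unit of size first: Client D 37/3≈12.3, Client P 60/11≈5.45, Client L 53/14≈3.79, Client W 39/15≈2.6, Client G 10/19≈0.526.
All 3 Mbps of Client D fit (value 37) → 32 remain.
All 11 Mbps of Client P fit (value 60) → 21 remain.
Client L: take in full, 14 Mbps for value 53 → 7 left.
7 Mbps left: a 7/15 share of Client W gives 39×7/15 = 18.2.
Total value = 168.2.

168.2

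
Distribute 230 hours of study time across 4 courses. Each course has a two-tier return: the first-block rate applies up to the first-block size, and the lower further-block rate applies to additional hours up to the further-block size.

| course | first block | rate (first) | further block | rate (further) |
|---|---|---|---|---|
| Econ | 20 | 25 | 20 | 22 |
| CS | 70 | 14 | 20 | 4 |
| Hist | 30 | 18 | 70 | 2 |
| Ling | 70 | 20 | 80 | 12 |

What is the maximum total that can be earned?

4100

Rank every tier by rate: Econ/tier1 25 > Econ/tier2 22 > Ling/tier1 20 > Hist/tier1 18 > CS/tier1 14 > Ling/tier2 12 > CS/tier2 4 > Hist/tier2 2.
Econ tier1 at 25: fill all 20 ; 210 left.
Econ tier2 at 22: fill all 20 ; 190 left.
Ling tier1 at 20: fill all 70 ; 120 left.
Fill Hist tier1 block (30 at 18) ; 90 left.
CS tier1 at 14: fill all 70 ; 20 left.
Ling/tier2: +20 of 80 at 12; pool empty.
Total = 25×20 + 22×20 + 20×70 + 18×30 + 14×70 + 12×20 = 4100.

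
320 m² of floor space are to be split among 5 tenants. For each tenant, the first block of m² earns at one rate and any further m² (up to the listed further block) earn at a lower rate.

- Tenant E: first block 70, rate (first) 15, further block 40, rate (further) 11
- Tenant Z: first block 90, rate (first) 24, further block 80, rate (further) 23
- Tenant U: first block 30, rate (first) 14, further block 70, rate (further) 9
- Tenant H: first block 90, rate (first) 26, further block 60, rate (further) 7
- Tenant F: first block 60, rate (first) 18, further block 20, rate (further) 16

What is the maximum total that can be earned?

Treat each block as its own option and order by rate: Tenant H/first 26 > Tenant Z/first 24 > Tenant Z/second 23 > Tenant F/first 18 > Tenant F/second 16 > Tenant E/first 15 > Tenant U/first 14 > Tenant E/second 11 > Tenant U/second 9 > Tenant H/second 7.
Fill Tenant H first block (90 at 26) → 230 left.
Fill Tenant Z first block (90 at 24) → 140 left.
Tenant Z/second (23): +80 → 60 left.
Tenant F/first (18): +60 → 0 left.
Total = 26×90 + 24×90 + 23×80 + 18×60 = 7420.

7420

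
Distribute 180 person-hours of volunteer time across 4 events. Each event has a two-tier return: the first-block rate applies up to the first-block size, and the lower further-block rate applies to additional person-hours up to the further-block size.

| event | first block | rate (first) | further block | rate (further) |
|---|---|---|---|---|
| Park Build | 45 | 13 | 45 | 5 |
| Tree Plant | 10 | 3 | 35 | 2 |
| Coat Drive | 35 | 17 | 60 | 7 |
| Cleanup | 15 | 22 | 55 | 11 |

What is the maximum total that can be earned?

2325

Rank every tier by rate: Cleanup/T1 22 > Coat Drive/T1 17 > Park Build/T1 13 > Cleanup/T2 11 > Coat Drive/T2 7 > Park Build/T2 5 > Tree Plant/T1 3 > Tree Plant/T2 2.
Cleanup T1 at 22: fill all 15 — 165 left.
Coat Drive T1 at 17: fill all 35 — 130 left.
Fill Park Build T1 block (45 at 13) — 85 left.
Fill Cleanup T2 block (55 at 11) — 30 left.
Coat Drive/T2: +30 of 60 at 7; pool empty.
Total = 22×15 + 17×35 + 13×45 + 11×55 + 7×30 = 2325.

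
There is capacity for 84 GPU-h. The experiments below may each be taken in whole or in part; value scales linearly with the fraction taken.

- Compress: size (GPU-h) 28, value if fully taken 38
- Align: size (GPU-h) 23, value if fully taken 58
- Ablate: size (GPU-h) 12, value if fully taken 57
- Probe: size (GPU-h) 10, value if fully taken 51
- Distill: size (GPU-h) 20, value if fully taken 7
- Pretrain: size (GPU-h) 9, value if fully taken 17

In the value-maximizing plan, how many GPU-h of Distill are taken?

2

Best value per unit of size first: Probe 51/10≈5.1, Ablate 57/12≈4.75, Align 58/23≈2.52, Pretrain 17/9≈1.89, Compress 38/28≈1.36, Distill 7/20≈0.35.
Take all of Probe (10 GPU-h, value 51) — 74 GPU-h left.
All 12 GPU-h of Ablate fit (value 57) — 62 remain.
Take all of Align (23 GPU-h, value 58) — 39 GPU-h left.
Pretrain: take in full, 9 GPU-h for value 17 — 30 left.
All 28 GPU-h of Compress fit (value 38) — 2 remain.
Fill the last 2 GPU-h with part of Distill: 2/20 of it earns 0.7.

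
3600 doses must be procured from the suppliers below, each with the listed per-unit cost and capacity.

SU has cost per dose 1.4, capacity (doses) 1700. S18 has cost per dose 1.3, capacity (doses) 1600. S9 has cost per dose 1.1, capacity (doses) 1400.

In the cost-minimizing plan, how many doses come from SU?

600

Use suppliers in increasing cost order.
S9 (1.1): use full 1400 → 2200 doses to go.
Take 1600 from S18 at 1.3 → need 600 more.
SU (1.4): take the remaining 600 → done.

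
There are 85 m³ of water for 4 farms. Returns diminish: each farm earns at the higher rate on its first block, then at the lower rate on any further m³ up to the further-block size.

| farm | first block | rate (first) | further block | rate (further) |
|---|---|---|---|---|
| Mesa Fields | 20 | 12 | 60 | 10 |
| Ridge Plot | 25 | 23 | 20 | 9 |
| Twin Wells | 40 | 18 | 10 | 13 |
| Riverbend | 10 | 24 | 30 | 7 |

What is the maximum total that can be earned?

Order all 8 blocks by rate: Riverbend/tier1 24 > Ridge Plot/tier1 23 > Twin Wells/tier1 18 > Twin Wells/tier2 13 > Mesa Fields/tier1 12 > Mesa Fields/tier2 10 > Ridge Plot/tier2 9 > Riverbend/tier2 7.
Riverbend tier1 at 24: fill all 10 — 75 left.
Fill Ridge Plot tier1 block (25 at 23) — 50 left.
Twin Wells/tier1 (18): +40 — 10 left.
Fill Twin Wells tier2 block (10 at 13) — 0 left.
Total = 24×10 + 23×25 + 18×40 + 13×10 = 1665.

1665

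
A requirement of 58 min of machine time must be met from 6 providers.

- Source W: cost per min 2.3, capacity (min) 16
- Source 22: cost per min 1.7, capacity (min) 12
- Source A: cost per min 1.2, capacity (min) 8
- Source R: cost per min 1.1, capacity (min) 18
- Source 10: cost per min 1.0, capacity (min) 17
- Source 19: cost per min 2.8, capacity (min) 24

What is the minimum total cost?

73.7

Fill from the cheapest provider first.
Source 10 at 1.0: take all 17 min → 41 still needed.
Source R (1.1): use full 18 → 23 min to go.
Source A (1.2): use full 8 → 15 min to go.
Source 22 at 1.7: take all 12 min → 3 still needed.
Source W (2.3): take the remaining 3 → done.
Source 19: unused.
Cost = 17×1.0 + 18×1.1 + 8×1.2 + 12×1.7 + 3×2.3 = 73.7.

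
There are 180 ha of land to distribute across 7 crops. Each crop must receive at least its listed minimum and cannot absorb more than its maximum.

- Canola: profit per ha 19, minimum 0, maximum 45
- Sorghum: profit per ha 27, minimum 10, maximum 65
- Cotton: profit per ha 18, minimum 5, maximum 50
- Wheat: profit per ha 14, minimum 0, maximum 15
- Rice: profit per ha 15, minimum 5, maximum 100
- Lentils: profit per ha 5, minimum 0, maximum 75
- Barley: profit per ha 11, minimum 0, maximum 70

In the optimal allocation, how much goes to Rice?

20

Meeting every minimum uses 0+10+5+0+5+0+0 = 20 ha, leaving 160.
Order the crops by profit per ha: Sorghum 27 > Canola 19 > Cotton 18 > Rice 15 > Wheat 14 > Barley 11 > Lentils 5.
Sorghum: +55 to 65 (cap) — 105 left.
Canola: +45 to 45 (cap) — 60 left.
Give Cotton 45 more to hit its cap of 50 — 15 left.
Rice has room for 95 more but only 15 remain, so it gets 20.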